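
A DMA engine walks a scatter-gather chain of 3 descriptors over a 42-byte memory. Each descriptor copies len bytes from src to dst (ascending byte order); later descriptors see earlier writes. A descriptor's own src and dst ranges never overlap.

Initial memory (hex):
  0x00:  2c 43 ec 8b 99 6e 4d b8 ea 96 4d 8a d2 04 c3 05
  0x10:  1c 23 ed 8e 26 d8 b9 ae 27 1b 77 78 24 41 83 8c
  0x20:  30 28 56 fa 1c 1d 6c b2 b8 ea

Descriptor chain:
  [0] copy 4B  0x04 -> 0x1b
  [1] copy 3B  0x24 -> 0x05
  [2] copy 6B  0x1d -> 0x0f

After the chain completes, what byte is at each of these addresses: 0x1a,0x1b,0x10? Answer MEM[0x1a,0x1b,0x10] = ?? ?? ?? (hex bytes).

MEM[0x1a,0x1b,0x10] = 77 99 b8

  after D0: wrote 4B at 0x1b = 996e4db8
  after D1: wrote 3B at 0x05 = 1c1d6c
  after D2: wrote 6B at 0x0f = 4db88c302856
query mem[0x1a]=0x77, mem[0x1b]=0x99, mem[0x10]=0xb8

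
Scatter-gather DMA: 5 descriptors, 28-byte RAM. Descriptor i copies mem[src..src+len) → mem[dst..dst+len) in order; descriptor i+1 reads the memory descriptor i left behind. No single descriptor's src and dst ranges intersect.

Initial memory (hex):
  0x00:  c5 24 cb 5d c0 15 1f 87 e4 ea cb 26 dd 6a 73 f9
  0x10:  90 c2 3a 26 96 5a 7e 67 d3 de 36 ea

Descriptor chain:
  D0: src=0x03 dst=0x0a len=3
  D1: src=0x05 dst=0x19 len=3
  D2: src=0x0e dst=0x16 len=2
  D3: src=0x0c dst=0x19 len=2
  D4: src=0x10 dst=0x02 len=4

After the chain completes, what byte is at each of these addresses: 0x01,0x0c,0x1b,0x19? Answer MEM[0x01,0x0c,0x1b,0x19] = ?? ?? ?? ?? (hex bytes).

MEM[0x01,0x0c,0x1b,0x19] = 24 15 87 15

  after D0: wrote 3B at 0x0a = 5dc015
  after D1: wrote 3B at 0x19 = 151f87
  after D2: wrote 2B at 0x16 = 73f9
  after D3: wrote 2B at 0x19 = 156a
  after D4: wrote 4B at 0x02 = 90c23a26
query mem[0x01]=0x24, mem[0x0c]=0x15, mem[0x1b]=0x87, mem[0x19]=0x15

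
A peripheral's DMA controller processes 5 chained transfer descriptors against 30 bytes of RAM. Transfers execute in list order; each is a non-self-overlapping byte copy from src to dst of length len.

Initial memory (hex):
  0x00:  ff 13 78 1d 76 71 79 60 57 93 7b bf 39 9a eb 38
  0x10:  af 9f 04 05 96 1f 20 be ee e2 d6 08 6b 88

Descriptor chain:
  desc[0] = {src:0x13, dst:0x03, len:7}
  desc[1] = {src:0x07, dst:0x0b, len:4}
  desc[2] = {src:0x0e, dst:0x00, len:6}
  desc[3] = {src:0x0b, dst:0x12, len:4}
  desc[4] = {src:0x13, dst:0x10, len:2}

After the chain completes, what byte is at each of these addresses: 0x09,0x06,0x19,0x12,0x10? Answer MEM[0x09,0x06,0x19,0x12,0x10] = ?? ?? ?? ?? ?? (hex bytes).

MEM[0x09,0x06,0x19,0x12,0x10] = e2 20 e2 be ee

  after D0: wrote 7B at 0x03 = 05961f20beeee2
  after D1: wrote 4B at 0x0b = beeee27b
  after D2: wrote 6B at 0x00 = 7b38af9f0405
  after D3: wrote 4B at 0x12 = beeee27b
  after D4: wrote 2B at 0x10 = eee2
query mem[0x09]=0xe2, mem[0x06]=0x20, mem[0x19]=0xe2, mem[0x12]=0xbe, mem[0x10]=0xee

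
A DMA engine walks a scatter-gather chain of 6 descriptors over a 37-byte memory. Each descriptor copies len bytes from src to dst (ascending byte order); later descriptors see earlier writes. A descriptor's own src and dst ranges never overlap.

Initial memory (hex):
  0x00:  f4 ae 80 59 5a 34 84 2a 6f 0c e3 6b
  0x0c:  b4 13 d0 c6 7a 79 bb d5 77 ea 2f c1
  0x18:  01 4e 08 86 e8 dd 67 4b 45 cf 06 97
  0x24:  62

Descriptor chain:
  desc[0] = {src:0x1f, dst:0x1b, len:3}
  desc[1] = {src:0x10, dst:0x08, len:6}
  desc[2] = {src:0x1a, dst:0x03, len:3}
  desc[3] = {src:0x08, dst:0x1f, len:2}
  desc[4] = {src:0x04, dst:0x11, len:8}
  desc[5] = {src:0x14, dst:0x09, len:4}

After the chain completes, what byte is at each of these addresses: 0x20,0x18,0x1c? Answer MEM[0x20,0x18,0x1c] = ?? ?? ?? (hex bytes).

#0 dst[0x1b+3] := {0x4b,0x45,0xcf}
#1 dst[0x08+6] := {0x7a,0x79,0xbb,0xd5,0x77,0xea}
#2 dst[0x03+3] := {0x08,0x4b,0x45}
#3 dst[0x1f+2] := {0x7a,0x79}
#4 dst[0x11+8] := {0x4b,0x45,0x84,0x2a,0x7a,0x79,0xbb,0xd5}
#5 dst[0x09+4] := {0x2a,0x7a,0x79,0xbb}
query mem[0x20]=0x79, mem[0x18]=0xd5, mem[0x1c]=0x45

MEM[0x20,0x18,0x1c] = 79 d5 45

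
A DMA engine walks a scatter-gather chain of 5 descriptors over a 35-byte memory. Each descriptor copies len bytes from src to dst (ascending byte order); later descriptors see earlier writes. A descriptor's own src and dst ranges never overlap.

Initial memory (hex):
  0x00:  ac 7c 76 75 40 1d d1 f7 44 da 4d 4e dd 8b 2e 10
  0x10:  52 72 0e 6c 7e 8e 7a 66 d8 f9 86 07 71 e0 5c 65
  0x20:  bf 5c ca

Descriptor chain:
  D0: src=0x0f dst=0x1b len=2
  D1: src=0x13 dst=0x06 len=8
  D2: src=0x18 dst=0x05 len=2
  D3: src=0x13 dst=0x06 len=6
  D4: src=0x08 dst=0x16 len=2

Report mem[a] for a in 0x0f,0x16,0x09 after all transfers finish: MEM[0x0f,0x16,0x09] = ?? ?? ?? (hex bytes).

MEM[0x0f,0x16,0x09] = 10 8e 7a

#0 dst[0x1b+2] := {0x10,0x52}
#1 dst[0x06+8] := {0x6c,0x7e,0x8e,0x7a,0x66,0xd8,0xf9,0x86}
#2 dst[0x05+2] := {0xd8,0xf9}
#3 dst[0x06+6] := {0x6c,0x7e,0x8e,0x7a,0x66,0xd8}
#4 dst[0x16+2] := {0x8e,0x7a}
query mem[0x0f]=0x10, mem[0x16]=0x8e, mem[0x09]=0x7a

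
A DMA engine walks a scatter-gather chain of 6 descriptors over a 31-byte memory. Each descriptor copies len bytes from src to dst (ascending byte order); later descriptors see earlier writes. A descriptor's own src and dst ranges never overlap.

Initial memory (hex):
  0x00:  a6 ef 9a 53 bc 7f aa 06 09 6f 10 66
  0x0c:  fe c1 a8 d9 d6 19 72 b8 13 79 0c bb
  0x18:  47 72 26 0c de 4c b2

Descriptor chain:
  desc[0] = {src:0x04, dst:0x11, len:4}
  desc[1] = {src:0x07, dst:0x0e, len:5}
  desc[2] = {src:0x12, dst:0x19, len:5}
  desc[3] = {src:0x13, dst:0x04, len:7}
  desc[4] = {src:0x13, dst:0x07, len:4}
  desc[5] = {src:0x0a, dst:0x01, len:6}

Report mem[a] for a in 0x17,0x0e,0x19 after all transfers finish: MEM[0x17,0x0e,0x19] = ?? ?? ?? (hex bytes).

[0] 0x04->0x11 len=4 : bc 7f aa 06
[1] 0x07->0x0e len=5 : 06 09 6f 10 66
[2] 0x12->0x19 len=5 : 66 aa 06 79 0c
[3] 0x13->0x04 len=7 : aa 06 79 0c bb 47 66
[4] 0x13->0x07 len=4 : aa 06 79 0c
[5] 0x0a->0x01 len=6 : 0c 66 fe c1 06 09
query mem[0x17]=0xbb, mem[0x0e]=0x06, mem[0x19]=0x66

MEM[0x17,0x0e,0x19] = bb 06 66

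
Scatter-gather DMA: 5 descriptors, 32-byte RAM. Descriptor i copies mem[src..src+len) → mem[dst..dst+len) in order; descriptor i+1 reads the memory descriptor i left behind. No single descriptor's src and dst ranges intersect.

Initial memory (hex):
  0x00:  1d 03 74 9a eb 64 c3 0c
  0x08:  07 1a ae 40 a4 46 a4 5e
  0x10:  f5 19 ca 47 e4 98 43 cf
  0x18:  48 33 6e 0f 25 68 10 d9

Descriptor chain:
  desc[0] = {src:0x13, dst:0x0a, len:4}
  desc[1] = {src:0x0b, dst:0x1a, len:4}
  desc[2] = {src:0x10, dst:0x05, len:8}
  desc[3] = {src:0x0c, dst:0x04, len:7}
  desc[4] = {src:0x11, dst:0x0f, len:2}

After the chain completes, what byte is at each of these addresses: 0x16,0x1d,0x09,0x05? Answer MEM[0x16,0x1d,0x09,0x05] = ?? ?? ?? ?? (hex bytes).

D0: mem[0x0a..0x0d] <- [47 e4 98 43]
D1: mem[0x1a..0x1d] <- [e4 98 43 a4]
D2: mem[0x05..0x0c] <- [f5 19 ca 47 e4 98 43 cf]
D3: mem[0x04..0x0a] <- [cf 43 a4 5e f5 19 ca]
D4: mem[0x0f..0x10] <- [19 ca]
query mem[0x16]=0x43, mem[0x1d]=0xa4, mem[0x09]=0x19, mem[0x05]=0x43

MEM[0x16,0x1d,0x09,0x05] = 43 a4 19 43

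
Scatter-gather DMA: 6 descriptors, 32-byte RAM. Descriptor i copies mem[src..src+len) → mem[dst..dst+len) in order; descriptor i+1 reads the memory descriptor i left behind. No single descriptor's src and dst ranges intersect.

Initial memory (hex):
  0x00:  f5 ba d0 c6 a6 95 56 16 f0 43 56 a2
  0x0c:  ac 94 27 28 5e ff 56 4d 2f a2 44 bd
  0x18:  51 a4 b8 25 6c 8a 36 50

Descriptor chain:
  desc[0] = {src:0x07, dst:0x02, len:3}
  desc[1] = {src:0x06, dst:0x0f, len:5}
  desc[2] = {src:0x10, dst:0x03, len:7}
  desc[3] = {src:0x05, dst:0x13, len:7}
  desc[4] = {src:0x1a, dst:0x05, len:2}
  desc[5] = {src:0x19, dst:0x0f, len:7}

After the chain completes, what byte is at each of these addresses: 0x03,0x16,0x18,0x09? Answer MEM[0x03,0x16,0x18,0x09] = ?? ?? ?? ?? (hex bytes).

MEM[0x03,0x16,0x18,0x09] = 16 a2 56 44

D0: mem[0x02..0x04] <- [16 f0 43]
D1: mem[0x0f..0x13] <- [56 16 f0 43 56]
D2: mem[0x03..0x09] <- [16 f0 43 56 2f a2 44]
D3: mem[0x13..0x19] <- [43 56 2f a2 44 56 a2]
D4: mem[0x05..0x06] <- [b8 25]
D5: mem[0x0f..0x15] <- [a2 b8 25 6c 8a 36 50]
query mem[0x03]=0x16, mem[0x16]=0xa2, mem[0x18]=0x56, mem[0x09]=0x44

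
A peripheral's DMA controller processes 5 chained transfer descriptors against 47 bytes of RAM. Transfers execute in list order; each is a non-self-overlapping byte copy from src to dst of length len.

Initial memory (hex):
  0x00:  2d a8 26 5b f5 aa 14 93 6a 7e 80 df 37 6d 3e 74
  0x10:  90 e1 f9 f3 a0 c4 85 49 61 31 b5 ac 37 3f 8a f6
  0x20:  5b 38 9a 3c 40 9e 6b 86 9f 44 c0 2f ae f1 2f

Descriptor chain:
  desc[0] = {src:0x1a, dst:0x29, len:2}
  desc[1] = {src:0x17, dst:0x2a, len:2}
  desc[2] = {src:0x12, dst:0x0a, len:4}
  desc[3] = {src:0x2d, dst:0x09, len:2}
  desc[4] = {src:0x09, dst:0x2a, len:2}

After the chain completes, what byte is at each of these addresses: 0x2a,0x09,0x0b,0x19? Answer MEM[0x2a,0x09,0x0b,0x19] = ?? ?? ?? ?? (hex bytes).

MEM[0x2a,0x09,0x0b,0x19] = f1 f1 f3 31

[0] 0x1a->0x29 len=2 : b5 ac
[1] 0x17->0x2a len=2 : 49 61
[2] 0x12->0x0a len=4 : f9 f3 a0 c4
[3] 0x2d->0x09 len=2 : f1 2f
[4] 0x09->0x2a len=2 : f1 2f
query mem[0x2a]=0xf1, mem[0x09]=0xf1, mem[0x0b]=0xf3, mem[0x19]=0x31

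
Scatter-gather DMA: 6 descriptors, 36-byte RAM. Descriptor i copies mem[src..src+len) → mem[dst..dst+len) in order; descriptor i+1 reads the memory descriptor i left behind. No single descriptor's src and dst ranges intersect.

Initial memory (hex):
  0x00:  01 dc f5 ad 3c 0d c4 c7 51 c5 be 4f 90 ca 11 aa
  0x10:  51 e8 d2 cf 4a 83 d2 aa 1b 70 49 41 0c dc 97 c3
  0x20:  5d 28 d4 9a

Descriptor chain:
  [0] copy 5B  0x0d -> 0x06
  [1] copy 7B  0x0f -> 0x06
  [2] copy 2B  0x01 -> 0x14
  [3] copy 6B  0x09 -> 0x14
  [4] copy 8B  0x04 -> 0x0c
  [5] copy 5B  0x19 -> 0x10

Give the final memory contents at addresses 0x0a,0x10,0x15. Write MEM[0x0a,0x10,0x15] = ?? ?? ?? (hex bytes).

MEM[0x0a,0x10,0x15] = cf 11 cf

D0: mem[0x06..0x0a] <- [ca 11 aa 51 e8]
D1: mem[0x06..0x0c] <- [aa 51 e8 d2 cf 4a 83]
D2: mem[0x14..0x15] <- [dc f5]
D3: mem[0x14..0x19] <- [d2 cf 4a 83 ca 11]
D4: mem[0x0c..0x13] <- [3c 0d aa 51 e8 d2 cf 4a]
D5: mem[0x10..0x14] <- [11 49 41 0c dc]
query mem[0x0a]=0xcf, mem[0x10]=0x11, mem[0x15]=0xcf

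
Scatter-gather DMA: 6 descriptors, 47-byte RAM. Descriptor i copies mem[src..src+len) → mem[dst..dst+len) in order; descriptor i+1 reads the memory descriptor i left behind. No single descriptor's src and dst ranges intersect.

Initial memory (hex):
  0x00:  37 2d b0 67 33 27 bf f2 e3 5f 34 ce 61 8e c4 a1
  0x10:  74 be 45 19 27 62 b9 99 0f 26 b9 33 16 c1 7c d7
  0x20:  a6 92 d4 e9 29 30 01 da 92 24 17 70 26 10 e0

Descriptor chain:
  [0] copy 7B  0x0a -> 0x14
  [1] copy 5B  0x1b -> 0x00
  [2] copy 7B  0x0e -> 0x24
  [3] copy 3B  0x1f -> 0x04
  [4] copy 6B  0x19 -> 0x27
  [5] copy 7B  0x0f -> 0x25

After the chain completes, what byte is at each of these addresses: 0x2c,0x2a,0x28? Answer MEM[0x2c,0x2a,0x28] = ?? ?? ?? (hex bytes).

  after D0: wrote 7B at 0x14 = 34ce618ec4a174
  after D1: wrote 5B at 0x00 = 3316c17cd7
  after D2: wrote 7B at 0x24 = c4a174be451934
  after D3: wrote 3B at 0x04 = d7a692
  after D4: wrote 6B at 0x27 = a1743316c17c
  after D5: wrote 7B at 0x25 = a174be451934ce
query mem[0x2c]=0x7c, mem[0x2a]=0x34, mem[0x28]=0x45

MEM[0x2c,0x2a,0x28] = 7c 34 45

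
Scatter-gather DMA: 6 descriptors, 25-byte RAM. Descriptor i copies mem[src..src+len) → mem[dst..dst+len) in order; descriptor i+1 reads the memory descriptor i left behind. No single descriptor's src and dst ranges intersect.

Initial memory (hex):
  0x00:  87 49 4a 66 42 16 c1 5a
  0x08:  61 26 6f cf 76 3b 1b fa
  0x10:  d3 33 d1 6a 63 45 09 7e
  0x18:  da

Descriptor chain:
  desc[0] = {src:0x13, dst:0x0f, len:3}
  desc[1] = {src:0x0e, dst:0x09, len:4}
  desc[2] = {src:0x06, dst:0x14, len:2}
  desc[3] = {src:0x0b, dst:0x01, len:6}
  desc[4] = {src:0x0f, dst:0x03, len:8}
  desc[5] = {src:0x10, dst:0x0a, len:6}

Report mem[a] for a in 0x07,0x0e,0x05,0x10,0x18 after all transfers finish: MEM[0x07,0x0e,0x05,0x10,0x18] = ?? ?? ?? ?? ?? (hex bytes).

#0 dst[0x0f+3] := {0x6a,0x63,0x45}
#1 dst[0x09+4] := {0x1b,0x6a,0x63,0x45}
#2 dst[0x14+2] := {0xc1,0x5a}
#3 dst[0x01+6] := {0x63,0x45,0x3b,0x1b,0x6a,0x63}
#4 dst[0x03+8] := {0x6a,0x63,0x45,0xd1,0x6a,0xc1,0x5a,0x09}
#5 dst[0x0a+6] := {0x63,0x45,0xd1,0x6a,0xc1,0x5a}
query mem[0x07]=0x6a, mem[0x0e]=0xc1, mem[0x05]=0x45, mem[0x10]=0x63, mem[0x18]=0xda

MEM[0x07,0x0e,0x05,0x10,0x18] = 6a c1 45 63 da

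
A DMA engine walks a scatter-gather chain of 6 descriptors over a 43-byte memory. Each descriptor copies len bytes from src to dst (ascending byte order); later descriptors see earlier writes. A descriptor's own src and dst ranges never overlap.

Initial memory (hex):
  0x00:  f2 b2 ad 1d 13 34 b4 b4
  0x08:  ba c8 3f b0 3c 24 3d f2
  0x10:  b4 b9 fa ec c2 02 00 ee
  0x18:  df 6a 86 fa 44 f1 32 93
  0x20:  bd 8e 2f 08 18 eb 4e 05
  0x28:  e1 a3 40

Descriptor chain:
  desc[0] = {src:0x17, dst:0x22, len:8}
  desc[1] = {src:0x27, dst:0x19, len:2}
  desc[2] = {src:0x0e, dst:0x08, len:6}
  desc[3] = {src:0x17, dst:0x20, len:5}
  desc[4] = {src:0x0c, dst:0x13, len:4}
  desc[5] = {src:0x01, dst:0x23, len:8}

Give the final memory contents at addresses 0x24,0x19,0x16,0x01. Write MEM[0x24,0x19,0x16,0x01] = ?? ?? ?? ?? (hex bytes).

[0] 0x17->0x22 len=8 : ee df 6a 86 fa 44 f1 32
[1] 0x27->0x19 len=2 : 44 f1
[2] 0x0e->0x08 len=6 : 3d f2 b4 b9 fa ec
[3] 0x17->0x20 len=5 : ee df 44 f1 fa
[4] 0x0c->0x13 len=4 : fa ec 3d f2
[5] 0x01->0x23 len=8 : b2 ad 1d 13 34 b4 b4 3d
query mem[0x24]=0xad, mem[0x19]=0x44, mem[0x16]=0xf2, mem[0x01]=0xb2

MEM[0x24,0x19,0x16,0x01] = ad 44 f2 b2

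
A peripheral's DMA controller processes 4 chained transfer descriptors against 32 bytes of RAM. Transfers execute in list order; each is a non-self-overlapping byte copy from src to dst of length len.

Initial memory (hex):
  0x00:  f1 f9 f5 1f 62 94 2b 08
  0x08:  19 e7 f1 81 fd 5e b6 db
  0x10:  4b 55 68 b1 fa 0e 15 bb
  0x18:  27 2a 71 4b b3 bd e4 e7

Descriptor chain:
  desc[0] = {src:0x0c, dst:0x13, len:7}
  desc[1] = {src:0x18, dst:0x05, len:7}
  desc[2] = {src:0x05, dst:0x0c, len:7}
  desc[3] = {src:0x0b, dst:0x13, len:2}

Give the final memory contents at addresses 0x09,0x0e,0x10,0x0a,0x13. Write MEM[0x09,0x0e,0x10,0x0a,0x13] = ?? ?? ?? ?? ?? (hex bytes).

MEM[0x09,0x0e,0x10,0x0a,0x13] = b3 71 b3 bd e4

D0: mem[0x13..0x19] <- [fd 5e b6 db 4b 55 68]
D1: mem[0x05..0x0b] <- [55 68 71 4b b3 bd e4]
D2: mem[0x0c..0x12] <- [55 68 71 4b b3 bd e4]
D3: mem[0x13..0x14] <- [e4 55]
query mem[0x09]=0xb3, mem[0x0e]=0x71, mem[0x10]=0xb3, mem[0x0a]=0xbd, mem[0x13]=0xe4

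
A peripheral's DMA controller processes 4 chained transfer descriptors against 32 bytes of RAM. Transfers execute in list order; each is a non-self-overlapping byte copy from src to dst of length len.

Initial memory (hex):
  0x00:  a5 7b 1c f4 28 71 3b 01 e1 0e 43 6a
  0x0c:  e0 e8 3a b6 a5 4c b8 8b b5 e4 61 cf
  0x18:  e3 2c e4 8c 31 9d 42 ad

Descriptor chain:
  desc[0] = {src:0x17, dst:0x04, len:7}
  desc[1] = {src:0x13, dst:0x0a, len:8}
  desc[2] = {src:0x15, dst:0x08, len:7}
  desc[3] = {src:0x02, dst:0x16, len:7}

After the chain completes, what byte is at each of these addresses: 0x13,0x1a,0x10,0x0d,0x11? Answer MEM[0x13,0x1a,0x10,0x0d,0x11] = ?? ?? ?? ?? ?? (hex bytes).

#0 dst[0x04+7] := {0xcf,0xe3,0x2c,0xe4,0x8c,0x31,0x9d}
#1 dst[0x0a+8] := {0x8b,0xb5,0xe4,0x61,0xcf,0xe3,0x2c,0xe4}
#2 dst[0x08+7] := {0xe4,0x61,0xcf,0xe3,0x2c,0xe4,0x8c}
#3 dst[0x16+7] := {0x1c,0xf4,0xcf,0xe3,0x2c,0xe4,0xe4}
query mem[0x13]=0x8b, mem[0x1a]=0x2c, mem[0x10]=0x2c, mem[0x0d]=0xe4, mem[0x11]=0xe4

MEM[0x13,0x1a,0x10,0x0d,0x11] = 8b 2c 2c e4 e4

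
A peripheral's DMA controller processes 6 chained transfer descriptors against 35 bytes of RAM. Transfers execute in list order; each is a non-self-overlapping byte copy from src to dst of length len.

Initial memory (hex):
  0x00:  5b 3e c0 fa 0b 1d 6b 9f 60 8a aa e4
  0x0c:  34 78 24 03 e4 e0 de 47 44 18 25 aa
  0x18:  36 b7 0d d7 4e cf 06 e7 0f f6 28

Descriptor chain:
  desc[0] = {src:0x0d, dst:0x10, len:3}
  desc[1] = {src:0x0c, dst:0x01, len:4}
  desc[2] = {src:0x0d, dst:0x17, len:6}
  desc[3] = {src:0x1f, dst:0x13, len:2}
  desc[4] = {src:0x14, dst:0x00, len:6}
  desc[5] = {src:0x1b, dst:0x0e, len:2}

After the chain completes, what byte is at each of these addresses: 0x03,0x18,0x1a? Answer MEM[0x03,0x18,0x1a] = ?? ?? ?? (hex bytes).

MEM[0x03,0x18,0x1a] = 78 24 78

  after D0: wrote 3B at 0x10 = 782403
  after D1: wrote 4B at 0x01 = 34782403
  after D2: wrote 6B at 0x17 = 782403782403
  after D3: wrote 2B at 0x13 = e70f
  after D4: wrote 6B at 0x00 = 0f1825782403
  after D5: wrote 2B at 0x0e = 2403
query mem[0x03]=0x78, mem[0x18]=0x24, mem[0x1a]=0x78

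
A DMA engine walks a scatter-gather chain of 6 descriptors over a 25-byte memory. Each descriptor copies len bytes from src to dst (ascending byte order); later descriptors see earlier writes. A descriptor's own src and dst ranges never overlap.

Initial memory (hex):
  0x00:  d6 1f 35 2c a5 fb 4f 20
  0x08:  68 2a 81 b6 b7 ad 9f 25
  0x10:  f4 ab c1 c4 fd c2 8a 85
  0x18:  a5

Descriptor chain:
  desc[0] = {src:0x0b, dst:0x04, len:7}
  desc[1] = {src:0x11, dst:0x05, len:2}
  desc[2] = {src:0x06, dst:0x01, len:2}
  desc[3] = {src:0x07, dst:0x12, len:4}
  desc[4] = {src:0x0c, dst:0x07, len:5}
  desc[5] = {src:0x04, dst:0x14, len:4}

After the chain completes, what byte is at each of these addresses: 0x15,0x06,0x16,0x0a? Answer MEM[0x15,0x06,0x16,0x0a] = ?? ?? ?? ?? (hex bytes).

D0: mem[0x04..0x0a] <- [b6 b7 ad 9f 25 f4 ab]
D1: mem[0x05..0x06] <- [ab c1]
D2: mem[0x01..0x02] <- [c1 9f]
D3: mem[0x12..0x15] <- [9f 25 f4 ab]
D4: mem[0x07..0x0b] <- [b7 ad 9f 25 f4]
D5: mem[0x14..0x17] <- [b6 ab c1 b7]
query mem[0x15]=0xab, mem[0x06]=0xc1, mem[0x16]=0xc1, mem[0x0a]=0x25

MEM[0x15,0x06,0x16,0x0a] = ab c1 c1 25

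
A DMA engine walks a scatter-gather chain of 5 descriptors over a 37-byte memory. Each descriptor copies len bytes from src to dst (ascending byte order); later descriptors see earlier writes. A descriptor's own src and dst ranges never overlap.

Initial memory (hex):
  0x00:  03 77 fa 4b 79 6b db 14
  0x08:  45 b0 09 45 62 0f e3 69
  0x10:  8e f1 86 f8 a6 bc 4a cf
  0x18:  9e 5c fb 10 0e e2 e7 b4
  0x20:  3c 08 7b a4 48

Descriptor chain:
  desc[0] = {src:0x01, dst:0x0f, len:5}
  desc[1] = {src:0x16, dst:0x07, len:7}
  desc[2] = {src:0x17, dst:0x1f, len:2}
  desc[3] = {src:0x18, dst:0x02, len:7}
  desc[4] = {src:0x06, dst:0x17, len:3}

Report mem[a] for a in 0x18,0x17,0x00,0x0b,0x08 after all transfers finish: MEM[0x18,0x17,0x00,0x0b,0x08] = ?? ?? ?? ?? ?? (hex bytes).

D0: mem[0x0f..0x13] <- [77 fa 4b 79 6b]
D1: mem[0x07..0x0d] <- [4a cf 9e 5c fb 10 0e]
D2: mem[0x1f..0x20] <- [cf 9e]
D3: mem[0x02..0x08] <- [9e 5c fb 10 0e e2 e7]
D4: mem[0x17..0x19] <- [0e e2 e7]
query mem[0x18]=0xe2, mem[0x17]=0x0e, mem[0x00]=0x03, mem[0x0b]=0xfb, mem[0x08]=0xe7

MEM[0x18,0x17,0x00,0x0b,0x08] = e2 0e 03 fb e7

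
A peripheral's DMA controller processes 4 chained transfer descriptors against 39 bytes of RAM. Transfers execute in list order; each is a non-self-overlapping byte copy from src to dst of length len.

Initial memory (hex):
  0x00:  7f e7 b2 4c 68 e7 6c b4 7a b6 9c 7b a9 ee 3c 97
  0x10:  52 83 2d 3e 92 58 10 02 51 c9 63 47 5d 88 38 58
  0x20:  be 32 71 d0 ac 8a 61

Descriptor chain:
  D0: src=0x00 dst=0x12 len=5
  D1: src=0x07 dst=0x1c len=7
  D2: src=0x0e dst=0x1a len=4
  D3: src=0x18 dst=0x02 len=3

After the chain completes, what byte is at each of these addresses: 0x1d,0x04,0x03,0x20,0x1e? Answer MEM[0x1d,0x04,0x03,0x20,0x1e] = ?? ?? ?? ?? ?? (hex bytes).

MEM[0x1d,0x04,0x03,0x20,0x1e] = 83 3c c9 7b b6

D0: mem[0x12..0x16] <- [7f e7 b2 4c 68]
D1: mem[0x1c..0x22] <- [b4 7a b6 9c 7b a9 ee]
D2: mem[0x1a..0x1d] <- [3c 97 52 83]
D3: mem[0x02..0x04] <- [51 c9 3c]
query mem[0x1d]=0x83, mem[0x04]=0x3c, mem[0x03]=0xc9, mem[0x20]=0x7b, mem[0x1e]=0xb6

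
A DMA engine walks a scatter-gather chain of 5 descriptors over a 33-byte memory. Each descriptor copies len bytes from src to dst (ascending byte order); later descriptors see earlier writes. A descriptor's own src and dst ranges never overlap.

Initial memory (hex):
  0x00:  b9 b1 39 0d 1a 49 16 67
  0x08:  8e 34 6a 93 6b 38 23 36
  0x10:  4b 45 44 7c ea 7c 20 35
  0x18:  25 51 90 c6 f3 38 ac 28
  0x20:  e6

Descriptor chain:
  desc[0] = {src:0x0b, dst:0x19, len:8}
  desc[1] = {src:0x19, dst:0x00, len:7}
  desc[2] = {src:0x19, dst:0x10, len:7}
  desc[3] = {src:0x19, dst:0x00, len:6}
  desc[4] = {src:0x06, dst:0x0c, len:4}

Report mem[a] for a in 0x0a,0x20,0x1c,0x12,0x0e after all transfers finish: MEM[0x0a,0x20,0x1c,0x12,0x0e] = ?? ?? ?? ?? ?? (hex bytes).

MEM[0x0a,0x20,0x1c,0x12,0x0e] = 6a 44 23 38 8e

  after D0: wrote 8B at 0x19 = 936b3823364b4544
  after D1: wrote 7B at 0x00 = 936b3823364b45
  after D2: wrote 7B at 0x10 = 936b3823364b45
  after D3: wrote 6B at 0x00 = 936b3823364b
  after D4: wrote 4B at 0x0c = 45678e34
query mem[0x0a]=0x6a, mem[0x20]=0x44, mem[0x1c]=0x23, mem[0x12]=0x38, mem[0x0e]=0x8e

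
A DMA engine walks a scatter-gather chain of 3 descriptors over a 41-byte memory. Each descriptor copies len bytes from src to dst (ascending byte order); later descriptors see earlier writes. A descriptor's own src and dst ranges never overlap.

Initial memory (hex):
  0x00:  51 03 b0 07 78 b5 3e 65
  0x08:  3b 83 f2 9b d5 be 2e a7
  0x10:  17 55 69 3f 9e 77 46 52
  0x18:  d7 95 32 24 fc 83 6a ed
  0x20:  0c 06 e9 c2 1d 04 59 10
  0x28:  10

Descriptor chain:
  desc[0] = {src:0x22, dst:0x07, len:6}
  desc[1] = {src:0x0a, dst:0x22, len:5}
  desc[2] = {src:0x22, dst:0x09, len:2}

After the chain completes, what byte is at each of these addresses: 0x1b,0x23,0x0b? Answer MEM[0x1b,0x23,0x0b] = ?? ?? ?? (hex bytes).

  after D0: wrote 6B at 0x07 = e9c21d045910
  after D1: wrote 5B at 0x22 = 045910be2e
  after D2: wrote 2B at 0x09 = 0459
query mem[0x1b]=0x24, mem[0x23]=0x59, mem[0x0b]=0x59

MEM[0x1b,0x23,0x0b] = 24 59 59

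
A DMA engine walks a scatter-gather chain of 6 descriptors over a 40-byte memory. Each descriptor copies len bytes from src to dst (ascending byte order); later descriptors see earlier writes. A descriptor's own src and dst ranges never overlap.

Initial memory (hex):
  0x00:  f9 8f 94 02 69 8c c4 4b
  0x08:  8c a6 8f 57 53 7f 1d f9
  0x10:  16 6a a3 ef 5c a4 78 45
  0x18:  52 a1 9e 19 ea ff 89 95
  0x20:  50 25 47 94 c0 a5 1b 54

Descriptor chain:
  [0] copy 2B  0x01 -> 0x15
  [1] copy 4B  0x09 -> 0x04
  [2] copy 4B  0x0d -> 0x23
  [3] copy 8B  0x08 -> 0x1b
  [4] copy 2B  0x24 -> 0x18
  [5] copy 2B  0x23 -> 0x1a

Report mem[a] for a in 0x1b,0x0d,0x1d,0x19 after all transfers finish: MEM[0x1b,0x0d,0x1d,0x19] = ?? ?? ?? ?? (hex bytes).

MEM[0x1b,0x0d,0x1d,0x19] = 1d 7f 8f f9

  after D0: wrote 2B at 0x15 = 8f94
  after D1: wrote 4B at 0x04 = a68f5753
  after D2: wrote 4B at 0x23 = 7f1df916
  after D3: wrote 8B at 0x1b = 8ca68f57537f1df9
  after D4: wrote 2B at 0x18 = 1df9
  after D5: wrote 2B at 0x1a = 7f1d
query mem[0x1b]=0x1d, mem[0x0d]=0x7f, mem[0x1d]=0x8f, mem[0x19]=0xf9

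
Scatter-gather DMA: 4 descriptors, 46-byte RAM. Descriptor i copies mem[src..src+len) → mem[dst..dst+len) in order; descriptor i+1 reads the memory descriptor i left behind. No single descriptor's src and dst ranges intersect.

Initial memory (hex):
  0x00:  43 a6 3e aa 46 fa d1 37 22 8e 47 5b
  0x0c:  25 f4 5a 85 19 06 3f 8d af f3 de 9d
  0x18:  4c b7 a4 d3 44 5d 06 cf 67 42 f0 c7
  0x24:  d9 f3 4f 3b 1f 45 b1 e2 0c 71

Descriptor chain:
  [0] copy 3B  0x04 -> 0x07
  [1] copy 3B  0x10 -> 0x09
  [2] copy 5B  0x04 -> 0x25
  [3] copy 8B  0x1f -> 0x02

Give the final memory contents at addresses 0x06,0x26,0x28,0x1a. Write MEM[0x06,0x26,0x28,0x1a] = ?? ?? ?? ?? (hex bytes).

MEM[0x06,0x26,0x28,0x1a] = c7 fa 46 a4

D0: mem[0x07..0x09] <- [46 fa d1]
D1: mem[0x09..0x0b] <- [19 06 3f]
D2: mem[0x25..0x29] <- [46 fa d1 46 fa]
D3: mem[0x02..0x09] <- [cf 67 42 f0 c7 d9 46 fa]
query mem[0x06]=0xc7, mem[0x26]=0xfa, mem[0x28]=0x46, mem[0x1a]=0xa4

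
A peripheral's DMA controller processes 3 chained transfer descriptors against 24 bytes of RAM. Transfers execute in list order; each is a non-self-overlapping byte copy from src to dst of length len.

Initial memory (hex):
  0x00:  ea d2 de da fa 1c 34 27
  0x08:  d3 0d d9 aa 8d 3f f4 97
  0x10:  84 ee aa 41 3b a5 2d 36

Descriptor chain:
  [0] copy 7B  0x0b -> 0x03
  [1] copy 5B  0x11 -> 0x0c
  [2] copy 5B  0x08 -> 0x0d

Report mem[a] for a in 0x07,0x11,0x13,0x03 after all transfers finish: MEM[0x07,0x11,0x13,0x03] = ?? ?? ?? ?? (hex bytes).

MEM[0x07,0x11,0x13,0x03] = 97 ee 41 aa

#0 dst[0x03+7] := {0xaa,0x8d,0x3f,0xf4,0x97,0x84,0xee}
#1 dst[0x0c+5] := {0xee,0xaa,0x41,0x3b,0xa5}
#2 dst[0x0d+5] := {0x84,0xee,0xd9,0xaa,0xee}
query mem[0x07]=0x97, mem[0x11]=0xee, mem[0x13]=0x41, mem[0x03]=0xaa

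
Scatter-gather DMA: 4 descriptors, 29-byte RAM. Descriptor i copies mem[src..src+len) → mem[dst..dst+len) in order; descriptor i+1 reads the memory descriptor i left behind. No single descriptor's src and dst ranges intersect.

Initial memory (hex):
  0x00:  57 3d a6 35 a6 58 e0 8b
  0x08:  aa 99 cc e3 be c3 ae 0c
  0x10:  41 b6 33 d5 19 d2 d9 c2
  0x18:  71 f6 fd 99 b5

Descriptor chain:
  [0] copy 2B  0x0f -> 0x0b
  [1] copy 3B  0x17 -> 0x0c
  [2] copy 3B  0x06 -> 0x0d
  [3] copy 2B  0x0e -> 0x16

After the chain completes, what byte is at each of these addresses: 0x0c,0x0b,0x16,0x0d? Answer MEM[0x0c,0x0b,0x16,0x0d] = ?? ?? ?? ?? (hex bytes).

MEM[0x0c,0x0b,0x16,0x0d] = c2 0c 8b e0

#0 dst[0x0b+2] := {0x0c,0x41}
#1 dst[0x0c+3] := {0xc2,0x71,0xf6}
#2 dst[0x0d+3] := {0xe0,0x8b,0xaa}
#3 dst[0x16+2] := {0x8b,0xaa}
query mem[0x0c]=0xc2, mem[0x0b]=0x0c, mem[0x16]=0x8b, mem[0x0d]=0xe0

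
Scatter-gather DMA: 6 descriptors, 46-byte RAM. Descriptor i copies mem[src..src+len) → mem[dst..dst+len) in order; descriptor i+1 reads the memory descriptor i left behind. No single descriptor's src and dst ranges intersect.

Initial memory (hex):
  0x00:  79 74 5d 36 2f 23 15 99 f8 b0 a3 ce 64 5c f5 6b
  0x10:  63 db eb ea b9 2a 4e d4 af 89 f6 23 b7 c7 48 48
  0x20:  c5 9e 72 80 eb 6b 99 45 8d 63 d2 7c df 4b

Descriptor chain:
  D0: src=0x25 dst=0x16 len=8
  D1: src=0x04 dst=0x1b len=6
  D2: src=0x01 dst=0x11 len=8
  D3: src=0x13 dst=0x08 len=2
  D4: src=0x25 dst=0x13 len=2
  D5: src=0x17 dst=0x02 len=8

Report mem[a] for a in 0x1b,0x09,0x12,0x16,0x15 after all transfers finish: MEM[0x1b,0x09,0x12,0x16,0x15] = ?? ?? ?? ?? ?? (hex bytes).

MEM[0x1b,0x09,0x12,0x16,0x15] = 2f 99 5d 15 23

  after D0: wrote 8B at 0x16 = 6b99458d63d27cdf
  after D1: wrote 6B at 0x1b = 2f231599f8b0
  after D2: wrote 8B at 0x11 = 745d362f231599f8
  after D3: wrote 2B at 0x08 = 362f
  after D4: wrote 2B at 0x13 = 6b99
  after D5: wrote 8B at 0x02 = 99f88d632f231599
query mem[0x1b]=0x2f, mem[0x09]=0x99, mem[0x12]=0x5d, mem[0x16]=0x15, mem[0x15]=0x23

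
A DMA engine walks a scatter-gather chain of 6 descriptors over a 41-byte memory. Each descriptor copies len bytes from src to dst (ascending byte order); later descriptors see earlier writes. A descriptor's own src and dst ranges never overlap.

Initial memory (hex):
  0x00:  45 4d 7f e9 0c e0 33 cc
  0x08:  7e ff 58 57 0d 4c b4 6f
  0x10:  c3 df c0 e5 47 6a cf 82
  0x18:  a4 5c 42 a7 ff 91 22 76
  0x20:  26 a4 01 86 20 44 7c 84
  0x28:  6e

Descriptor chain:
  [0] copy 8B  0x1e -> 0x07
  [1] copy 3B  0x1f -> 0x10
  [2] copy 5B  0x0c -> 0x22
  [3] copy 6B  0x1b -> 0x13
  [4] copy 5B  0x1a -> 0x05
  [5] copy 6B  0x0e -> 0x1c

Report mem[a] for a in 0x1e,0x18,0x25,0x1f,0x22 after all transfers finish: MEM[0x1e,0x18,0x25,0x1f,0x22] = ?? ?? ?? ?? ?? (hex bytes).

[0] 0x1e->0x07 len=8 : 22 76 26 a4 01 86 20 44
[1] 0x1f->0x10 len=3 : 76 26 a4
[2] 0x0c->0x22 len=5 : 86 20 44 6f 76
[3] 0x1b->0x13 len=6 : a7 ff 91 22 76 26
[4] 0x1a->0x05 len=5 : 42 a7 ff 91 22
[5] 0x0e->0x1c len=6 : 44 6f 76 26 a4 a7
query mem[0x1e]=0x76, mem[0x18]=0x26, mem[0x25]=0x6f, mem[0x1f]=0x26, mem[0x22]=0x86

MEM[0x1e,0x18,0x25,0x1f,0x22] = 76 26 6f 26 86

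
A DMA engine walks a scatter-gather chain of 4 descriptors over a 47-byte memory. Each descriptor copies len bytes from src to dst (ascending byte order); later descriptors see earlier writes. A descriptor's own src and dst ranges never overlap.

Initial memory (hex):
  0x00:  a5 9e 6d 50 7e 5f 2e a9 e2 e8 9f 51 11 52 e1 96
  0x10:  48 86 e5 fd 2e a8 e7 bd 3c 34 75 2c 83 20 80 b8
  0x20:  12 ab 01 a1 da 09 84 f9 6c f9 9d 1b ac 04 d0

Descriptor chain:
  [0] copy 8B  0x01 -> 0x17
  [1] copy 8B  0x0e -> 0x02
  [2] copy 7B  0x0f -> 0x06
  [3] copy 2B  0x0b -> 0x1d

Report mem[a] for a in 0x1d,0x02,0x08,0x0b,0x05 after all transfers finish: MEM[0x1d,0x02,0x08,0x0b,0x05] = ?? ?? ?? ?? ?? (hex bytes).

[0] 0x01->0x17 len=8 : 9e 6d 50 7e 5f 2e a9 e2
[1] 0x0e->0x02 len=8 : e1 96 48 86 e5 fd 2e a8
[2] 0x0f->0x06 len=7 : 96 48 86 e5 fd 2e a8
[3] 0x0b->0x1d len=2 : 2e a8
query mem[0x1d]=0x2e, mem[0x02]=0xe1, mem[0x08]=0x86, mem[0x0b]=0x2e, mem[0x05]=0x86

MEM[0x1d,0x02,0x08,0x0b,0x05] = 2e e1 86 2e 86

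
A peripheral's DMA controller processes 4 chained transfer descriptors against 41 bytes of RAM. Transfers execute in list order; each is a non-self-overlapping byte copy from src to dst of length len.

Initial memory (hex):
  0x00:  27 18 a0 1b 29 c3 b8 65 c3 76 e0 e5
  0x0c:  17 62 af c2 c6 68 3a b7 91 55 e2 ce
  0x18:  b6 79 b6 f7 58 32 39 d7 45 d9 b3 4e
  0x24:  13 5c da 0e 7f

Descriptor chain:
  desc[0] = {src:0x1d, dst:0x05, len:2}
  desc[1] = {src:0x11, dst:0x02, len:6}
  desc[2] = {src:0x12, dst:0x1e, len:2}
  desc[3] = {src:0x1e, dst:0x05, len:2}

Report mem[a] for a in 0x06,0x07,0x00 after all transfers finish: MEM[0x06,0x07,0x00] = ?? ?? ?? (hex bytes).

MEM[0x06,0x07,0x00] = b7 e2 27

#0 dst[0x05+2] := {0x32,0x39}
#1 dst[0x02+6] := {0x68,0x3a,0xb7,0x91,0x55,0xe2}
#2 dst[0x1e+2] := {0x3a,0xb7}
#3 dst[0x05+2] := {0x3a,0xb7}
query mem[0x06]=0xb7, mem[0x07]=0xe2, mem[0x00]=0x27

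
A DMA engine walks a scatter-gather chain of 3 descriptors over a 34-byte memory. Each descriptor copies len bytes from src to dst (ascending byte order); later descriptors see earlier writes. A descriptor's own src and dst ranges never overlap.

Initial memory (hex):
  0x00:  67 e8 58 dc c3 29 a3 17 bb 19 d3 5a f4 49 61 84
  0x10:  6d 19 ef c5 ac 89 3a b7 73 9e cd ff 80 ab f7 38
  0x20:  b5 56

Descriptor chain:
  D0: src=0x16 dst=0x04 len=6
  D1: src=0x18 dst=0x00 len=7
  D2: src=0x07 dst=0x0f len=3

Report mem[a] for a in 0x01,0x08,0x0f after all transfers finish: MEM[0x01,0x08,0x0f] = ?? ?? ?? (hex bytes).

  after D0: wrote 6B at 0x04 = 3ab7739ecdff
  after D1: wrote 7B at 0x00 = 739ecdff80abf7
  after D2: wrote 3B at 0x0f = 9ecdff
query mem[0x01]=0x9e, mem[0x08]=0xcd, mem[0x0f]=0x9e

MEM[0x01,0x08,0x0f] = 9e cd 9e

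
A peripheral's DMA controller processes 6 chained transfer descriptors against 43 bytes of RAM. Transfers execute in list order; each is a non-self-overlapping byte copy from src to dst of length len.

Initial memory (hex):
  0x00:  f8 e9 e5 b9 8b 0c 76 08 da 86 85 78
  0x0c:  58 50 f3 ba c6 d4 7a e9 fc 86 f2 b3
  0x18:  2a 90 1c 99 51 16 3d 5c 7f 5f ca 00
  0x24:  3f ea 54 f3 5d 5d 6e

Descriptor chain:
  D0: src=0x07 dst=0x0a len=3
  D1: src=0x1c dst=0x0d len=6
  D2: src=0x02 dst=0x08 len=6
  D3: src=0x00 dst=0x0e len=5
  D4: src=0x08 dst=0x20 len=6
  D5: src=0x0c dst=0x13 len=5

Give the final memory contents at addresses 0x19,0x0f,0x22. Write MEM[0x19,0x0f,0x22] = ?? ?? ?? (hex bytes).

MEM[0x19,0x0f,0x22] = 90 e9 8b

  after D0: wrote 3B at 0x0a = 08da86
  after D1: wrote 6B at 0x0d = 51163d5c7f5f
  after D2: wrote 6B at 0x08 = e5b98b0c7608
  after D3: wrote 5B at 0x0e = f8e9e5b98b
  after D4: wrote 6B at 0x20 = e5b98b0c7608
  after D5: wrote 5B at 0x13 = 7608f8e9e5
query mem[0x19]=0x90, mem[0x0f]=0xe9, mem[0x22]=0x8b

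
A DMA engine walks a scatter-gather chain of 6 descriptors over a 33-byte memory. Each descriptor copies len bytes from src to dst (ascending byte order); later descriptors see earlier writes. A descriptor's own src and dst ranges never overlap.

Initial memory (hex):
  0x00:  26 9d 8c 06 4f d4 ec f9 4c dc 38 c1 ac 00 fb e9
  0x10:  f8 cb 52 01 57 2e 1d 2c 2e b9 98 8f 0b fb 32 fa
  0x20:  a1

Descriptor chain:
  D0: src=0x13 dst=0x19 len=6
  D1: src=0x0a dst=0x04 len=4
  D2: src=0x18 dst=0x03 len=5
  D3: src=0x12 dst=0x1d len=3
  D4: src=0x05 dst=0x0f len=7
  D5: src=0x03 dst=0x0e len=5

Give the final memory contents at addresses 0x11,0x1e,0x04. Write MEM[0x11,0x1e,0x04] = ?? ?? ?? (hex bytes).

MEM[0x11,0x1e,0x04] = 2e 01 01

  after D0: wrote 6B at 0x19 = 01572e1d2c2e
  after D1: wrote 4B at 0x04 = 38c1ac00
  after D2: wrote 5B at 0x03 = 2e01572e1d
  after D3: wrote 3B at 0x1d = 520157
  after D4: wrote 7B at 0x0f = 572e1d4cdc38c1
  after D5: wrote 5B at 0x0e = 2e01572e1d
query mem[0x11]=0x2e, mem[0x1e]=0x01, mem[0x04]=0x01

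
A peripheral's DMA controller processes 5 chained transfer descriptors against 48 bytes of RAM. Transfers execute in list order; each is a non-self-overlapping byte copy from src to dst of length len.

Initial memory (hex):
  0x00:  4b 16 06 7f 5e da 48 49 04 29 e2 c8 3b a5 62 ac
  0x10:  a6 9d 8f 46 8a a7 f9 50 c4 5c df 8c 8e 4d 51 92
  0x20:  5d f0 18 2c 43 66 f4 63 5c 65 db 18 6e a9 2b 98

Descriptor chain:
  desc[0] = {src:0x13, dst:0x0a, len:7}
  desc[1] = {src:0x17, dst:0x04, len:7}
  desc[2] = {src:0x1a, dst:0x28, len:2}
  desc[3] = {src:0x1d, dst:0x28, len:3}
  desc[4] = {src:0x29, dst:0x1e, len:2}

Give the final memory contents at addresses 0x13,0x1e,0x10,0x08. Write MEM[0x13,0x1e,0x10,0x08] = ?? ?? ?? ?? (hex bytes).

[0] 0x13->0x0a len=7 : 46 8a a7 f9 50 c4 5c
[1] 0x17->0x04 len=7 : 50 c4 5c df 8c 8e 4d
[2] 0x1a->0x28 len=2 : df 8c
[3] 0x1d->0x28 len=3 : 4d 51 92
[4] 0x29->0x1e len=2 : 51 92
query mem[0x13]=0x46, mem[0x1e]=0x51, mem[0x10]=0x5c, mem[0x08]=0x8c

MEM[0x13,0x1e,0x10,0x08] = 46 51 5c 8c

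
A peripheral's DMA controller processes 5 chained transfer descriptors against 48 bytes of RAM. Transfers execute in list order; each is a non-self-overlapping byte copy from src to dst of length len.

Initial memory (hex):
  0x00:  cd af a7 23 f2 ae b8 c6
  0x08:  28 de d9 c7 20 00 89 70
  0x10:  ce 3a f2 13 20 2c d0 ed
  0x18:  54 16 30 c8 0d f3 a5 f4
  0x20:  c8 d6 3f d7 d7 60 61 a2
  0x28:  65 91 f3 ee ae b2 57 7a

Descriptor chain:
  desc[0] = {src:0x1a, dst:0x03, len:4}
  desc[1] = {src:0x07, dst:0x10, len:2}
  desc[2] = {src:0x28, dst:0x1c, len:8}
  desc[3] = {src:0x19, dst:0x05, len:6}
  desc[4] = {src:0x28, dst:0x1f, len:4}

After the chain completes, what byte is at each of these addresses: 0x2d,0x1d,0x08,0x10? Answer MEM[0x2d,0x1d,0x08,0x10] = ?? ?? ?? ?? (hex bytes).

MEM[0x2d,0x1d,0x08,0x10] = b2 91 65 c6

D0: mem[0x03..0x06] <- [30 c8 0d f3]
D1: mem[0x10..0x11] <- [c6 28]
D2: mem[0x1c..0x23] <- [65 91 f3 ee ae b2 57 7a]
D3: mem[0x05..0x0a] <- [16 30 c8 65 91 f3]
D4: mem[0x1f..0x22] <- [65 91 f3 ee]
query mem[0x2d]=0xb2, mem[0x1d]=0x91, mem[0x08]=0x65, mem[0x10]=0xc6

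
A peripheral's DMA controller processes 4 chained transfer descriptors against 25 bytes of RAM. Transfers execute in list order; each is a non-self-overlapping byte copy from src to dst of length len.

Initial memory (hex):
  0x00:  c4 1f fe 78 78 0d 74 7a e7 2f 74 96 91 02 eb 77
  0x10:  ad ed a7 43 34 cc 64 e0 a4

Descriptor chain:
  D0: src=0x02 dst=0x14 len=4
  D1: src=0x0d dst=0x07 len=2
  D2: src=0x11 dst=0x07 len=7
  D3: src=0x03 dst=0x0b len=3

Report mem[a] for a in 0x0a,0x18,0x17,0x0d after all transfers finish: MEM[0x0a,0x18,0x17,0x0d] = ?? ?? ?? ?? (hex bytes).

MEM[0x0a,0x18,0x17,0x0d] = fe a4 0d 0d

  after D0: wrote 4B at 0x14 = fe78780d
  after D1: wrote 2B at 0x07 = 02eb
  after D2: wrote 7B at 0x07 = eda743fe78780d
  after D3: wrote 3B at 0x0b = 78780d
query mem[0x0a]=0xfe, mem[0x18]=0xa4, mem[0x17]=0x0d, mem[0x0d]=0x0d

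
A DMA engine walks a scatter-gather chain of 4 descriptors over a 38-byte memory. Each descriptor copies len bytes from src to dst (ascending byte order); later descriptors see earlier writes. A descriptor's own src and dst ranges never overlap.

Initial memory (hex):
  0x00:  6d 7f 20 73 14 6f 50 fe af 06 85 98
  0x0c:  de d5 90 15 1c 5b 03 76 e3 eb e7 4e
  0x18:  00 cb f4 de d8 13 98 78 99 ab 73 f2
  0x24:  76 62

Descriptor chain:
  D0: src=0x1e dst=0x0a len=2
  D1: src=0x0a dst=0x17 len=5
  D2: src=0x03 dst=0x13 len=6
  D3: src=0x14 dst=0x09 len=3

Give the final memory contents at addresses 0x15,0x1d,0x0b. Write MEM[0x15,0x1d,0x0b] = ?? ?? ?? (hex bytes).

[0] 0x1e->0x0a len=2 : 98 78
[1] 0x0a->0x17 len=5 : 98 78 de d5 90
[2] 0x03->0x13 len=6 : 73 14 6f 50 fe af
[3] 0x14->0x09 len=3 : 14 6f 50
query mem[0x15]=0x6f, mem[0x1d]=0x13, mem[0x0b]=0x50

MEM[0x15,0x1d,0x0b] = 6f 13 50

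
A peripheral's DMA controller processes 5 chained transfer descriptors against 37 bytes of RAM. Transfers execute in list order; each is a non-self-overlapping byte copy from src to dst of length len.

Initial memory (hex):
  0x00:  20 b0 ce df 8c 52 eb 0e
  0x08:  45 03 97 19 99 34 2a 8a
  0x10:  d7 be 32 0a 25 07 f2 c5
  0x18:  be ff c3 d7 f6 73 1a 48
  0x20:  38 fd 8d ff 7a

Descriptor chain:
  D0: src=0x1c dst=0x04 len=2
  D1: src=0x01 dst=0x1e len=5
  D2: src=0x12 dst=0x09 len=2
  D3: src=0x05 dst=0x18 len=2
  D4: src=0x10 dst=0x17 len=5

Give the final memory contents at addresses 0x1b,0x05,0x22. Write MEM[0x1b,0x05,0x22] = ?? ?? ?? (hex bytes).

#0 dst[0x04+2] := {0xf6,0x73}
#1 dst[0x1e+5] := {0xb0,0xce,0xdf,0xf6,0x73}
#2 dst[0x09+2] := {0x32,0x0a}
#3 dst[0x18+2] := {0x73,0xeb}
#4 dst[0x17+5] := {0xd7,0xbe,0x32,0x0a,0x25}
query mem[0x1b]=0x25, mem[0x05]=0x73, mem[0x22]=0x73

MEM[0x1b,0x05,0x22] = 25 73 73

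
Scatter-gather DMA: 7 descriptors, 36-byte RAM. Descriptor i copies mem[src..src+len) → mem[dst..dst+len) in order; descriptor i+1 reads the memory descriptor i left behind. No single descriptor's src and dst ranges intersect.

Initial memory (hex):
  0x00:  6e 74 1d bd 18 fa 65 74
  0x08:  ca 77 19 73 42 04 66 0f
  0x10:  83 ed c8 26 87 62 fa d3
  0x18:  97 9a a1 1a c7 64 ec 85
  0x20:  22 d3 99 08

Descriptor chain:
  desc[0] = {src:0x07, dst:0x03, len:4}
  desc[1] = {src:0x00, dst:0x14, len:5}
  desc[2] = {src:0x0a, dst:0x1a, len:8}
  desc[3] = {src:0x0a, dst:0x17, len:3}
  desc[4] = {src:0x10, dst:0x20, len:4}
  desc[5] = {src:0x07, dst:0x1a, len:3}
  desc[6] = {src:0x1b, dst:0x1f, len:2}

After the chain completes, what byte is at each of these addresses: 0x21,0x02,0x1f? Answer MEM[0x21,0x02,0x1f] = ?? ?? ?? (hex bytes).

MEM[0x21,0x02,0x1f] = ed 1d ca

[0] 0x07->0x03 len=4 : 74 ca 77 19
[1] 0x00->0x14 len=5 : 6e 74 1d 74 ca
[2] 0x0a->0x1a len=8 : 19 73 42 04 66 0f 83 ed
[3] 0x0a->0x17 len=3 : 19 73 42
[4] 0x10->0x20 len=4 : 83 ed c8 26
[5] 0x07->0x1a len=3 : 74 ca 77
[6] 0x1b->0x1f len=2 : ca 77
query mem[0x21]=0xed, mem[0x02]=0x1d, mem[0x1f]=0xca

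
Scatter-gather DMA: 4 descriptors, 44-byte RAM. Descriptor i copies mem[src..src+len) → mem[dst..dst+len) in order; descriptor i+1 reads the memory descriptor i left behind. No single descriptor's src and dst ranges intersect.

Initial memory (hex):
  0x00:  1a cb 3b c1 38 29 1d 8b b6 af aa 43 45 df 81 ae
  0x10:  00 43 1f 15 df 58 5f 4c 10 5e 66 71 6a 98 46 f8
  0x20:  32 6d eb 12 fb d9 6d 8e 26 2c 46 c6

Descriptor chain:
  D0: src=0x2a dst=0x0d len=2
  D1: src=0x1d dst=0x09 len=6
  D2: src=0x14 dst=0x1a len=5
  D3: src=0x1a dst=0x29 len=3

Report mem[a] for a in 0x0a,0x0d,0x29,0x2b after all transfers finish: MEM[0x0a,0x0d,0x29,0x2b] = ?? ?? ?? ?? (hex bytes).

#0 dst[0x0d+2] := {0x46,0xc6}
#1 dst[0x09+6] := {0x98,0x46,0xf8,0x32,0x6d,0xeb}
#2 dst[0x1a+5] := {0xdf,0x58,0x5f,0x4c,0x10}
#3 dst[0x29+3] := {0xdf,0x58,0x5f}
query mem[0x0a]=0x46, mem[0x0d]=0x6d, mem[0x29]=0xdf, mem[0x2b]=0x5f

MEM[0x0a,0x0d,0x29,0x2b] = 46 6d df 5f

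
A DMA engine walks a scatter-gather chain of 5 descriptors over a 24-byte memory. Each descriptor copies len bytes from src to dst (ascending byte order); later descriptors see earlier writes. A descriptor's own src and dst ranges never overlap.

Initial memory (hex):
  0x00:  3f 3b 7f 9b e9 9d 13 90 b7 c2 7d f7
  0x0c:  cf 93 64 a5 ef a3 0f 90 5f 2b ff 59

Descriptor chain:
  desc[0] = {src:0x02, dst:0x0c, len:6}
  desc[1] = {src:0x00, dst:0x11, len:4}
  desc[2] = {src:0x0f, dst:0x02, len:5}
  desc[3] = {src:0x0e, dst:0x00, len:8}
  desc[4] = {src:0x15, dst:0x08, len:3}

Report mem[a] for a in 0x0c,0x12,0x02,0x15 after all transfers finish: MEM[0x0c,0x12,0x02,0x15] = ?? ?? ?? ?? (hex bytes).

#0 dst[0x0c+6] := {0x7f,0x9b,0xe9,0x9d,0x13,0x90}
#1 dst[0x11+4] := {0x3f,0x3b,0x7f,0x9b}
#2 dst[0x02+5] := {0x9d,0x13,0x3f,0x3b,0x7f}
#3 dst[0x00+8] := {0xe9,0x9d,0x13,0x3f,0x3b,0x7f,0x9b,0x2b}
#4 dst[0x08+3] := {0x2b,0xff,0x59}
query mem[0x0c]=0x7f, mem[0x12]=0x3b, mem[0x02]=0x13, mem[0x15]=0x2b

MEM[0x0c,0x12,0x02,0x15] = 7f 3b 13 2b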